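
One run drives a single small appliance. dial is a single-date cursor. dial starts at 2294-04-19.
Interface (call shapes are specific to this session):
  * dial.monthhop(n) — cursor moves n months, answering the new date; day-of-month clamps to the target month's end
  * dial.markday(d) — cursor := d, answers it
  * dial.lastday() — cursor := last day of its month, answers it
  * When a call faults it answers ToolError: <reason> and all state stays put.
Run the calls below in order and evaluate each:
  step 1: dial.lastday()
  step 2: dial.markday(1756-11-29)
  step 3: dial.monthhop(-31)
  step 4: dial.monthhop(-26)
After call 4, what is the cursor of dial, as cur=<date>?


Answer: cur=1752-02-29

Derivation:
I try lastday(), and observe 2294-04-30.
I try markday passing d: 1756-11-29: 1756-11-29.
Using monthhop passing n: -31, yielding 1754-04-29.
I call monthhop passing n: -26, and get 1752-02-29.


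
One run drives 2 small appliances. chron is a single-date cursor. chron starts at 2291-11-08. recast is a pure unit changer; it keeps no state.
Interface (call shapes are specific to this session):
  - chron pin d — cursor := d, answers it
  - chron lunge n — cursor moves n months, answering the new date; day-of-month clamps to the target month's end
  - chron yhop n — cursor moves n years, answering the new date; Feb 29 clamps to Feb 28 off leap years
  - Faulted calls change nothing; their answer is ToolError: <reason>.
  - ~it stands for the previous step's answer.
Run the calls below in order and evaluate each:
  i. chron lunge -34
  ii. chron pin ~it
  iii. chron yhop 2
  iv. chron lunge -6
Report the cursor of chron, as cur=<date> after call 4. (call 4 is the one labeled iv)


CALL chron lunge[n→-34]
RET  2289-01-08
CALL chron pin[d→~it]
RET  2289-01-08
CALL chron yhop[n→2]
RET  2291-01-08
CALL chron lunge[n→-6]
RET  2290-07-08

Answer: cur=2290-07-08


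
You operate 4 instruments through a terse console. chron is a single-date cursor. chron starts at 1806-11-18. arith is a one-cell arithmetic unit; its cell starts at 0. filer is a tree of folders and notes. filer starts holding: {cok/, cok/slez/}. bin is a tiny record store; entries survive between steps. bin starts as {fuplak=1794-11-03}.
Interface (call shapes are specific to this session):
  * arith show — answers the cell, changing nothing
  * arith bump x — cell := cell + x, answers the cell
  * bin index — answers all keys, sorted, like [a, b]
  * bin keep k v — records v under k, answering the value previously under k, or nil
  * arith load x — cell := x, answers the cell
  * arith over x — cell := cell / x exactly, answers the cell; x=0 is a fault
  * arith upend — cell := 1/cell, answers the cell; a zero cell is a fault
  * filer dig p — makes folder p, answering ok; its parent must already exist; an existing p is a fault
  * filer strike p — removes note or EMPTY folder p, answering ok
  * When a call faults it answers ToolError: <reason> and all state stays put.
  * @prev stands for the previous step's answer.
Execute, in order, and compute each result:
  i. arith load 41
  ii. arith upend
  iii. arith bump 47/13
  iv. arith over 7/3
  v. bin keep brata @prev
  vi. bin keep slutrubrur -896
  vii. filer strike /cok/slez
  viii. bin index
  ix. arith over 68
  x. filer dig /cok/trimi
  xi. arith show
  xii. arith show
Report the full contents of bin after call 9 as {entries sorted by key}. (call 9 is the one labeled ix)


% arith load x: 41
  41
% arith upend
  1/41
% arith bump x: 47/13
  1940/533
% arith over x: 7/3
  5820/3731
% bin keep k: brata v: @prev
  nil
% bin keep k: slutrubrur v: -896
  nil
% filer strike p: /cok/slez
  ok
% bin index
  [brata, fuplak, slutrubrur]
% arith over x: 68
  1455/63427
% filer dig p: /cok/trimi
  ok
% arith show
  1455/63427
% arith show
  1455/63427

Answer: {brata=5820/3731, fuplak=1794-11-03, slutrubrur=-896}


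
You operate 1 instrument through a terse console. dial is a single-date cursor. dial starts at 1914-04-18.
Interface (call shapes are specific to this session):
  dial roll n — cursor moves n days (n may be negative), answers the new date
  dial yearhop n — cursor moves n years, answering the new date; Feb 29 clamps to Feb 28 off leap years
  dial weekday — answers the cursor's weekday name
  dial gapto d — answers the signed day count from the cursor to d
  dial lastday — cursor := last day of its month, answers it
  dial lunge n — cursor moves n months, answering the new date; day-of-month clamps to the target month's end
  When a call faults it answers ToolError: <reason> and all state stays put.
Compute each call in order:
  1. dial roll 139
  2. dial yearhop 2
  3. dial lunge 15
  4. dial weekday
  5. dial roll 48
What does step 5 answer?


Answer: 1918-01-21

Derivation:
! 1. dial roll(n: 139) == 1914-09-04
! 2. dial yearhop(n: 2) == 1916-09-04
! 3. dial lunge(n: 15) == 1917-12-04
! 4. dial weekday() == Tuesday
! 5. dial roll(n: 48) == 1918-01-21


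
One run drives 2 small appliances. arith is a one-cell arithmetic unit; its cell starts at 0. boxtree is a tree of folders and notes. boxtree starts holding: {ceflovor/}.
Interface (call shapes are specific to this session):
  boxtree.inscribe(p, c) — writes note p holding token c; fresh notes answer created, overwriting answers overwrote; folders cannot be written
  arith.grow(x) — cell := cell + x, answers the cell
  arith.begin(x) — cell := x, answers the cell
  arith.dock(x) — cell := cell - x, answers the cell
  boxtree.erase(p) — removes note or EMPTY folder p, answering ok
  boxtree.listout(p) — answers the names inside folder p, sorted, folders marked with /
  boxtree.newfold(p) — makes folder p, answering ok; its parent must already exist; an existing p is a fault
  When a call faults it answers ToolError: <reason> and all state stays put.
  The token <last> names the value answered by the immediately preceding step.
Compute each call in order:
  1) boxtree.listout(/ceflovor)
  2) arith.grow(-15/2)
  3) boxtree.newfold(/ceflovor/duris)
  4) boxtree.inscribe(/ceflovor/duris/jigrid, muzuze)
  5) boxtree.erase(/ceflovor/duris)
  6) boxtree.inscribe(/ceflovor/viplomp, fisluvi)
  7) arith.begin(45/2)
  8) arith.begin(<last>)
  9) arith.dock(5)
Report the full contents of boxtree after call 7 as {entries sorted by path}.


I try boxtree.listout on p=/ceflovor, yielding [].
Using arith.grow on x=-15/2, yielding -15/2.
I try boxtree.newfold on p=/ceflovor/duris: ok.
Calling boxtree.inscribe on p=/ceflovor/duris/jigrid, c=muzuze, which returns created.
I use boxtree.erase on p=/ceflovor/duris, and see ToolError: not empty.
I call boxtree.inscribe on p=/ceflovor/viplomp, c=fisluvi, which returns created.
Then arith.begin on x=45/2, giving 45/2.
I use arith.begin on x=<last>, — result: 45/2.
Using arith.dock on x=5, which returns 35/2.

Answer: {ceflovor/, ceflovor/duris/, ceflovor/duris/jigrid=muzuze, ceflovor/viplomp=fisluvi}


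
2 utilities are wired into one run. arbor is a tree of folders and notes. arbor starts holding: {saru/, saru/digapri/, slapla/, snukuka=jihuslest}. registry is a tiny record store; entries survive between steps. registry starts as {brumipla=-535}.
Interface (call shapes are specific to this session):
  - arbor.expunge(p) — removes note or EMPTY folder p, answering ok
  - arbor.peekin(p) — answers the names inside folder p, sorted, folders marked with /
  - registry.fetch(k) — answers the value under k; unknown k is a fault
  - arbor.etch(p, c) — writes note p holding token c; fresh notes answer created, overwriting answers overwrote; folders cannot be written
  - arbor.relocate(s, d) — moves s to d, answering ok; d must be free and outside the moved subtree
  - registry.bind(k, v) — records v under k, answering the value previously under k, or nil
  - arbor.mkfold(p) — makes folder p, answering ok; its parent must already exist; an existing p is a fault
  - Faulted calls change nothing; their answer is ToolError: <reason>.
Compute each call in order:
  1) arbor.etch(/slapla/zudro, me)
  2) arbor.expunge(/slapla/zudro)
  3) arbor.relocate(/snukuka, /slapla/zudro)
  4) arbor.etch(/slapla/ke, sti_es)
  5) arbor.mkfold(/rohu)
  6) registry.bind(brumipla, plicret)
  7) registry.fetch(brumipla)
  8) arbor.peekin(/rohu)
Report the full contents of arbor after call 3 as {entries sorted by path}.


Answer: {saru/, saru/digapri/, slapla/, slapla/zudro=jihuslest}

Derivation:
-> arbor.etch(p: /slapla/zudro, c: me)
<- created
-> arbor.expunge(p: /slapla/zudro)
<- ok
-> arbor.relocate(s: /snukuka, d: /slapla/zudro)
<- ok
-> arbor.etch(p: /slapla/ke, c: sti_es)
<- created
-> arbor.mkfold(p: /rohu)
<- ok
-> registry.bind(k: brumipla, v: plicret)
<- -535
-> registry.fetch(k: brumipla)
<- plicret
-> arbor.peekin(p: /rohu)
<- []


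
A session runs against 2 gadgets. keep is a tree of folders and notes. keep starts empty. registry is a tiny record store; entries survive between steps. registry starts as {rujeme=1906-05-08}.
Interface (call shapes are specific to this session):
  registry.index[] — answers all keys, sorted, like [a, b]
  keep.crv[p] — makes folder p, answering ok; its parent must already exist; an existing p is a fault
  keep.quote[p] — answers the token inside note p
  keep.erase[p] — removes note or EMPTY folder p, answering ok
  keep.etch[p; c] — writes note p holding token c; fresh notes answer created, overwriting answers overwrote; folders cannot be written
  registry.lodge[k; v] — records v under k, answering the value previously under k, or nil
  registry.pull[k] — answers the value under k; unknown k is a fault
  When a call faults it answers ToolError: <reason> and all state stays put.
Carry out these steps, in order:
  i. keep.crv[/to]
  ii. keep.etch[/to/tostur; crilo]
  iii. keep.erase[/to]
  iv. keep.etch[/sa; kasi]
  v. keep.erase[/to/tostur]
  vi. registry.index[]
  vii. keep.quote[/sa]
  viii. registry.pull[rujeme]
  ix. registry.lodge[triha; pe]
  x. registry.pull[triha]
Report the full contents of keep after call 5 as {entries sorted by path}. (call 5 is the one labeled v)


Answer: {sa=kasi, to/}

Derivation:
CALL keep.crv[/to]
RET  ok
CALL keep.etch[/to/tostur; crilo]
RET  created
CALL keep.erase[/to]
RET  ToolError: not empty
CALL keep.etch[/sa; kasi]
RET  created
CALL keep.erase[/to/tostur]
RET  ok
CALL registry.index[]
RET  [rujeme]
CALL keep.quote[/sa]
RET  kasi
CALL registry.pull[rujeme]
RET  1906-05-08
CALL registry.lodge[triha; pe]
RET  nil
CALL registry.pull[triha]
RET  pe


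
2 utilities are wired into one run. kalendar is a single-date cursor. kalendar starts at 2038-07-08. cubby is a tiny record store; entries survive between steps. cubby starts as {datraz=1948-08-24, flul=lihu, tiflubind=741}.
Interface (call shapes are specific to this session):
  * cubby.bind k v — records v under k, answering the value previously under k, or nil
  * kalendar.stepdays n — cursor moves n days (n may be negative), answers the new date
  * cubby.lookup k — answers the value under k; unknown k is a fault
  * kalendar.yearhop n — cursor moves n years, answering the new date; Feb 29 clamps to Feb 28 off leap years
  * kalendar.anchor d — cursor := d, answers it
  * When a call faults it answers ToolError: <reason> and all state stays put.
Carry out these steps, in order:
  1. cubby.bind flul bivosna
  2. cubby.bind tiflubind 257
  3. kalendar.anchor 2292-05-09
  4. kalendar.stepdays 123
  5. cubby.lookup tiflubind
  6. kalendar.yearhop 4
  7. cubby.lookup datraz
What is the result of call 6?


Do: cubby.bind[k: flul; v: bivosna]
See: lihu
Do: cubby.bind[k: tiflubind; v: 257]
See: 741
Do: kalendar.anchor[d: 2292-05-09]
See: 2292-05-09
Do: kalendar.stepdays[n: 123]
See: 2292-09-09
Do: cubby.lookup[k: tiflubind]
See: 257
Do: kalendar.yearhop[n: 4]
See: 2296-09-09
Do: cubby.lookup[k: datraz]
See: 1948-08-24

Answer: 2296-09-09


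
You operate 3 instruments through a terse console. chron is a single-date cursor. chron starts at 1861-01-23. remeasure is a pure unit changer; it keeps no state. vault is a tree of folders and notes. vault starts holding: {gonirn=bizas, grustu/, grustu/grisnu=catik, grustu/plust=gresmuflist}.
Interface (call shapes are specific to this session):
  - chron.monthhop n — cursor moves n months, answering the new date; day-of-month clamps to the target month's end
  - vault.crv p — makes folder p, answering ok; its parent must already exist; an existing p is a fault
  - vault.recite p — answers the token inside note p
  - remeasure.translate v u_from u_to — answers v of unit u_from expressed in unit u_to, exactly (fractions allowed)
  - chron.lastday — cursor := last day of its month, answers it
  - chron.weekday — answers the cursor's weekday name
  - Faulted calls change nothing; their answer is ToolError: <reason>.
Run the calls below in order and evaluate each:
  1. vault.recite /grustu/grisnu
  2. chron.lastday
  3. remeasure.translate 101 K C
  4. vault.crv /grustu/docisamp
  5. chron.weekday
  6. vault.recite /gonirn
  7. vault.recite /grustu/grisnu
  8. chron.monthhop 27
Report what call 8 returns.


Answer: 1863-04-30

Derivation:
Act: vault.recite[/grustu/grisnu]
Obs: catik
Act: chron.lastday[]
Obs: 1861-01-31
Act: remeasure.translate[101; K; C]
Obs: -3443/20
Act: vault.crv[/grustu/docisamp]
Obs: ok
Act: chron.weekday[]
Obs: Thursday
Act: vault.recite[/gonirn]
Obs: bizas
Act: vault.recite[/grustu/grisnu]
Obs: catik
Act: chron.monthhop[27]
Obs: 1863-04-30


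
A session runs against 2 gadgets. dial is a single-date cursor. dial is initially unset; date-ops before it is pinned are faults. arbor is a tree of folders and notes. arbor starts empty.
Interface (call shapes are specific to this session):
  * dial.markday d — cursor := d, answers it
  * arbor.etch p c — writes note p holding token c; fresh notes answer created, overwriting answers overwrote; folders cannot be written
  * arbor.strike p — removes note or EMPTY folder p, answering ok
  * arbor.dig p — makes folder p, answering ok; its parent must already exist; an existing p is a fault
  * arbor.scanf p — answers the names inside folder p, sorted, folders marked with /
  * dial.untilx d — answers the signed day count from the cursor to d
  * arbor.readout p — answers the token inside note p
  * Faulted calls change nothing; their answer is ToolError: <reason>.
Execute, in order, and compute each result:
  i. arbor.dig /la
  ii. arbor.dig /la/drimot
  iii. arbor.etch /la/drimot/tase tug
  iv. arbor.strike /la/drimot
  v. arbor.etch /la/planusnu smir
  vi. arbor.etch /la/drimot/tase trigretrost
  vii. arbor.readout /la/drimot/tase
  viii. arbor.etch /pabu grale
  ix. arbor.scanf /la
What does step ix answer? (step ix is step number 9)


Answer: [drimot/, planusnu]

Derivation:
I run arbor.dig(/la), and get ok.
I call arbor.dig(/la/drimot), and see ok.
Then arbor.etch(/la/drimot/tase, tug): created.
Invoking arbor.strike(/la/drimot), and see ToolError: not empty.
I use arbor.etch(/la/planusnu, smir), yielding created.
I use arbor.etch(/la/drimot/tase, trigretrost), and get overwrote.
I run arbor.readout(/la/drimot/tase), yielding trigretrost.
I call arbor.etch(/pabu, grale), yielding created.
Next I call arbor.scanf(/la), and see [drimot/, planusnu].


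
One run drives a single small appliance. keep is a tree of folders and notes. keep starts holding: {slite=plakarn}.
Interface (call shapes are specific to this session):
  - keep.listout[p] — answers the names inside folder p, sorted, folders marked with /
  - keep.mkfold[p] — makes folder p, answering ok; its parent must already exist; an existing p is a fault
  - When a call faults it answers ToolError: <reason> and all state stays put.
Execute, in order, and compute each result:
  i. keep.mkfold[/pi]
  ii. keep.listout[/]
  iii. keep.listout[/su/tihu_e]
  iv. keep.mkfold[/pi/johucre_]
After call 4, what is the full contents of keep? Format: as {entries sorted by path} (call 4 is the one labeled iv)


% keep.mkfold /pi
[out] ok
% keep.listout /
[out] [pi/, slite]
% keep.listout /su/tihu_e
[out] ToolError: not found
% keep.mkfold /pi/johucre_
[out] ok

Answer: {pi/, pi/johucre_/, slite=plakarn}


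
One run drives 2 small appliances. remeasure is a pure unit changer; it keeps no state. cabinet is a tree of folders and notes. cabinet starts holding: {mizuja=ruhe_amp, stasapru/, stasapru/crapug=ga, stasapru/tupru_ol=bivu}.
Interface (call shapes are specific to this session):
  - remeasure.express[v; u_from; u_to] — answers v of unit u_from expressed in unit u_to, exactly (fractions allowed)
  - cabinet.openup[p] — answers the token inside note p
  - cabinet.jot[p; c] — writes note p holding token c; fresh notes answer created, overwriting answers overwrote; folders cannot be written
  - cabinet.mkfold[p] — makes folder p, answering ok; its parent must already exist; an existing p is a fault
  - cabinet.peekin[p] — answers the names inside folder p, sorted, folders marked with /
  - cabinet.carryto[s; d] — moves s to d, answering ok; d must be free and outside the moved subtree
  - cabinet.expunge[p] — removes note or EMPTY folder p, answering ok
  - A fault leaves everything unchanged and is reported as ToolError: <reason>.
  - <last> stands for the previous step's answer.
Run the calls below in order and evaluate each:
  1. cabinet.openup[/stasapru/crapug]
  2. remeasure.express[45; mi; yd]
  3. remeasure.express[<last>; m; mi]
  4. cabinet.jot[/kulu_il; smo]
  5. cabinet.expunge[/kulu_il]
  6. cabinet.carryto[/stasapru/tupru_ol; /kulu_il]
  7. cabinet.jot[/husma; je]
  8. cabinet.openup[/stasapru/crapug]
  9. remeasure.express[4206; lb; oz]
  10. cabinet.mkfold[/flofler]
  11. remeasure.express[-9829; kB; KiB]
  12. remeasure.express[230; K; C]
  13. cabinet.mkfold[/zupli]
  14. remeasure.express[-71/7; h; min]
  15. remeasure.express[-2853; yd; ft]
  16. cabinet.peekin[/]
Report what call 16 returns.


Answer: [flofler/, husma, kulu_il, mizuja, stasapru/, zupli/]

Derivation:
>> cabinet.openup(p=/stasapru/crapug)
<< ga
>> remeasure.express(v=45, u_from=mi, u_to=yd)
<< 79200
>> remeasure.express(v=<last>, u_from=m, u_to=mi)
<< 6250/127
>> cabinet.jot(p=/kulu_il, c=smo)
<< created
>> cabinet.expunge(p=/kulu_il)
<< ok
>> cabinet.carryto(s=/stasapru/tupru_ol, d=/kulu_il)
<< ok
>> cabinet.jot(p=/husma, c=je)
<< created
>> cabinet.openup(p=/stasapru/crapug)
<< ga
>> remeasure.express(v=4206, u_from=lb, u_to=oz)
<< 67296
>> cabinet.mkfold(p=/flofler)
<< ok
>> remeasure.express(v=-9829, u_from=kB, u_to=KiB)
<< -1228625/128
>> remeasure.express(v=230, u_from=K, u_to=C)
<< -863/20
>> cabinet.mkfold(p=/zupli)
<< ok
>> remeasure.express(v=-71/7, u_from=h, u_to=min)
<< -4260/7
>> remeasure.express(v=-2853, u_from=yd, u_to=ft)
<< -8559
>> cabinet.peekin(p=/)
<< [flofler/, husma, kulu_il, mizuja, stasapru/, zupli/]


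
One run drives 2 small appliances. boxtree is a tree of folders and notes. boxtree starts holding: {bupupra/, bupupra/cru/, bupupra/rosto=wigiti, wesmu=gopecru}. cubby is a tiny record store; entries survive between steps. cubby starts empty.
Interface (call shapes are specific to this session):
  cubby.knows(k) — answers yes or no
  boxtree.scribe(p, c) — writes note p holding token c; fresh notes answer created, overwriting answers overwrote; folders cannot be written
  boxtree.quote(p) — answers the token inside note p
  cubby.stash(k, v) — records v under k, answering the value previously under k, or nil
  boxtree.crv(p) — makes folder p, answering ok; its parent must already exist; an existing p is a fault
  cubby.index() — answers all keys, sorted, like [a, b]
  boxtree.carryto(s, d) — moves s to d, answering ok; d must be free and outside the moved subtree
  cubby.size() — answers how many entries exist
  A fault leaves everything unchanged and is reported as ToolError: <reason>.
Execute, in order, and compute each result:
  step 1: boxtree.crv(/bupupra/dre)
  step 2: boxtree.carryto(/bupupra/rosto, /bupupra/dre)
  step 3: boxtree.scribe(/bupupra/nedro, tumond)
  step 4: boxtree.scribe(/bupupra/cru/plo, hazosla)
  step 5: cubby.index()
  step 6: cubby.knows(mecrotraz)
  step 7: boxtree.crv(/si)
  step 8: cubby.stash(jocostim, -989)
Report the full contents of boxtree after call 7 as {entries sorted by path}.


==> boxtree.crv(p='/bupupra/dre')
<== ok
==> boxtree.carryto(s='/bupupra/rosto', d='/bupupra/dre')
<== ToolError: exists
==> boxtree.scribe(p='/bupupra/nedro', c='tumond')
<== created
==> boxtree.scribe(p='/bupupra/cru/plo', c='hazosla')
<== created
==> cubby.index()
<== []
==> cubby.knows(k='mecrotraz')
<== no
==> boxtree.crv(p='/si')
<== ok
==> cubby.stash(k='jocostim', v='-989')
<== nil

Answer: {bupupra/, bupupra/cru/, bupupra/cru/plo=hazosla, bupupra/dre/, bupupra/nedro=tumond, bupupra/rosto=wigiti, si/, wesmu=gopecru}


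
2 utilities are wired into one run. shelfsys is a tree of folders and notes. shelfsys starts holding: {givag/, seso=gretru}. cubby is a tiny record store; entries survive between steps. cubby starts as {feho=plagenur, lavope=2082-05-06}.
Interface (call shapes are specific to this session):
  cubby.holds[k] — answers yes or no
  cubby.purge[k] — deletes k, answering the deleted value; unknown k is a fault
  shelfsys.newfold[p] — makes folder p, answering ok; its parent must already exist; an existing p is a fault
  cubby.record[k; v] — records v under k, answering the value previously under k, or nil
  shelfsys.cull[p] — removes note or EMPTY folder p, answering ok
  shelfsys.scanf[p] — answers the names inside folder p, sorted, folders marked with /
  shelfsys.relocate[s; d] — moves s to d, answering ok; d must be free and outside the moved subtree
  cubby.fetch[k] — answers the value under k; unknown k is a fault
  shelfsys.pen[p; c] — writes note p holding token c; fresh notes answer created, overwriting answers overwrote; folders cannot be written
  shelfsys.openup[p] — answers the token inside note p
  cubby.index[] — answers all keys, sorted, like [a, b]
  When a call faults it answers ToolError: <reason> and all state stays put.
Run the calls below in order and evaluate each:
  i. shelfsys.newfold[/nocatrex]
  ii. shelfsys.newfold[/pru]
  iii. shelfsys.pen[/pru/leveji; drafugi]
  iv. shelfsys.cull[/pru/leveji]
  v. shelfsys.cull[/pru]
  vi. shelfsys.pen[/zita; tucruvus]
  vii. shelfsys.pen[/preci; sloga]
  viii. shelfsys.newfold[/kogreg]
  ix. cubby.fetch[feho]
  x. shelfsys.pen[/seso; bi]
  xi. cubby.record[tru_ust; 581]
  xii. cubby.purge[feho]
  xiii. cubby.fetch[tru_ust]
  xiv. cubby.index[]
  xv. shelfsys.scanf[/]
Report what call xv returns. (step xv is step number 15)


·→ shelfsys.newfold(p: /nocatrex)
·← ok
·→ shelfsys.newfold(p: /pru)
·← ok
·→ shelfsys.pen(p: /pru/leveji, c: drafugi)
·← created
·→ shelfsys.cull(p: /pru/leveji)
·← ok
·→ shelfsys.cull(p: /pru)
·← ok
·→ shelfsys.pen(p: /zita, c: tucruvus)
·← created
·→ shelfsys.pen(p: /preci, c: sloga)
·← created
·→ shelfsys.newfold(p: /kogreg)
·← ok
·→ cubby.fetch(k: feho)
·← plagenur
·→ shelfsys.pen(p: /seso, c: bi)
·← overwrote
·→ cubby.record(k: tru_ust, v: 581)
·← nil
·→ cubby.purge(k: feho)
·← plagenur
·→ cubby.fetch(k: tru_ust)
·← 581
·→ cubby.index()
·← [lavope, tru_ust]
·→ shelfsys.scanf(p: /)
·← [givag/, kogreg/, nocatrex/, preci, seso, zita]

Answer: [givag/, kogreg/, nocatrex/, preci, seso, zita]


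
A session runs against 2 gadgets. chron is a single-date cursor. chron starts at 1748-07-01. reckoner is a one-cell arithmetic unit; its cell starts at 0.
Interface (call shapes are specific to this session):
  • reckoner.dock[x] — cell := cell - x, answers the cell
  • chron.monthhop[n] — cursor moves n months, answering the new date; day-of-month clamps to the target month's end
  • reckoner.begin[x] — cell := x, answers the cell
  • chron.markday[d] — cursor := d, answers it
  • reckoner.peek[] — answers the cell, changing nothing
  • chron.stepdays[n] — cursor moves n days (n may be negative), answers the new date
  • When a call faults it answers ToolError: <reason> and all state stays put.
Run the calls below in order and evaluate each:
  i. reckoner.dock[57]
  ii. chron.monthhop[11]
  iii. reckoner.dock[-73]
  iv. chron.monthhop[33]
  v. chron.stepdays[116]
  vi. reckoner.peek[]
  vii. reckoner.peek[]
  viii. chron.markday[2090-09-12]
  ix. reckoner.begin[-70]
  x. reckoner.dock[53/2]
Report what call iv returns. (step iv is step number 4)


==> reckoner.dock(x: 57)
<== -57
==> chron.monthhop(n: 11)
<== 1749-06-01
==> reckoner.dock(x: -73)
<== 16
==> chron.monthhop(n: 33)
<== 1752-03-01
==> chron.stepdays(n: 116)
<== 1752-06-25
==> reckoner.peek()
<== 16
==> reckoner.peek()
<== 16
==> chron.markday(d: 2090-09-12)
<== 2090-09-12
==> reckoner.begin(x: -70)
<== -70
==> reckoner.dock(x: 53/2)
<== -193/2

Answer: 1752-03-01


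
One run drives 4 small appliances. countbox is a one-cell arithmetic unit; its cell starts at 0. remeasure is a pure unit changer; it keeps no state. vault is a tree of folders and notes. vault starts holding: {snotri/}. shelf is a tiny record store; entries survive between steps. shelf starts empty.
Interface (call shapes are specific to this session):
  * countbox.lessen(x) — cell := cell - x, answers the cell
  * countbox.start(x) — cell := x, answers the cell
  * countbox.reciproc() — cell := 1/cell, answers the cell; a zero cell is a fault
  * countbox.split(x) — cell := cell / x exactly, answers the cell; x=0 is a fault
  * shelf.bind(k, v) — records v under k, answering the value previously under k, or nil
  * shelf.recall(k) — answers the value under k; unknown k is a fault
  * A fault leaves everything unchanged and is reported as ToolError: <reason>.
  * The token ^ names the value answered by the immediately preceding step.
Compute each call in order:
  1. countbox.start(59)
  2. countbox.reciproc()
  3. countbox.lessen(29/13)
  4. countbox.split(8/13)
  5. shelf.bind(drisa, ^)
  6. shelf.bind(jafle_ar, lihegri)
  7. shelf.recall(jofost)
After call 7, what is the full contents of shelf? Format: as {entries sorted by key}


Answer: {drisa=-849/236, jafle_ar=lihegri}

Derivation:
[in] start x='59'
  59
[in] reciproc
  1/59
[in] lessen x='29/13'
  -1698/767
[in] split x='8/13'
  -849/236
[in] bind k='drisa' v='^'
  nil
[in] bind k='jafle_ar' v='lihegri'
  nil
[in] recall k='jofost'
  ToolError: no such key jofost


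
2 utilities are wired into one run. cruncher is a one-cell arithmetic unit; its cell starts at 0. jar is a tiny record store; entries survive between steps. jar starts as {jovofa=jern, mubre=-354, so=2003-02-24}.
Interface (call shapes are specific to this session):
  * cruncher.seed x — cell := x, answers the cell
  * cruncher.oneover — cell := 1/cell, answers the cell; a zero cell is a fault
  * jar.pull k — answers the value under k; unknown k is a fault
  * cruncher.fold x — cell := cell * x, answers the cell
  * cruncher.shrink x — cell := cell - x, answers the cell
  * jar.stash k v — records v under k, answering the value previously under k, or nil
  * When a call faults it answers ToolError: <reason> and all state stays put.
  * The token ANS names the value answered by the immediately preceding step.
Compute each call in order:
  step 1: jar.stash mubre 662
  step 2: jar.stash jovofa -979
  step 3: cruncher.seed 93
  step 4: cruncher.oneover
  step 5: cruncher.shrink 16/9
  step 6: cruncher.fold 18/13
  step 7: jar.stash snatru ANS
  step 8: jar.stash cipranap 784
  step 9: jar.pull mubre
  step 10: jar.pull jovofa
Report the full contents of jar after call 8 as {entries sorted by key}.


% 1. jar.stash(k='mubre', v='662') => -354
% 2. jar.stash(k='jovofa', v='-979') => jern
% 3. cruncher.seed(x='93') => 93
% 4. cruncher.oneover() => 1/93
% 5. cruncher.shrink(x='16/9') => -493/279
% 6. cruncher.fold(x='18/13') => -986/403
% 7. jar.stash(k='snatru', v='ANS') => nil
% 8. jar.stash(k='cipranap', v='784') => nil
% 9. jar.pull(k='mubre') => 662
% 10. jar.pull(k='jovofa') => -979

Answer: {cipranap=784, jovofa=-979, mubre=662, snatru=-986/403, so=2003-02-24}


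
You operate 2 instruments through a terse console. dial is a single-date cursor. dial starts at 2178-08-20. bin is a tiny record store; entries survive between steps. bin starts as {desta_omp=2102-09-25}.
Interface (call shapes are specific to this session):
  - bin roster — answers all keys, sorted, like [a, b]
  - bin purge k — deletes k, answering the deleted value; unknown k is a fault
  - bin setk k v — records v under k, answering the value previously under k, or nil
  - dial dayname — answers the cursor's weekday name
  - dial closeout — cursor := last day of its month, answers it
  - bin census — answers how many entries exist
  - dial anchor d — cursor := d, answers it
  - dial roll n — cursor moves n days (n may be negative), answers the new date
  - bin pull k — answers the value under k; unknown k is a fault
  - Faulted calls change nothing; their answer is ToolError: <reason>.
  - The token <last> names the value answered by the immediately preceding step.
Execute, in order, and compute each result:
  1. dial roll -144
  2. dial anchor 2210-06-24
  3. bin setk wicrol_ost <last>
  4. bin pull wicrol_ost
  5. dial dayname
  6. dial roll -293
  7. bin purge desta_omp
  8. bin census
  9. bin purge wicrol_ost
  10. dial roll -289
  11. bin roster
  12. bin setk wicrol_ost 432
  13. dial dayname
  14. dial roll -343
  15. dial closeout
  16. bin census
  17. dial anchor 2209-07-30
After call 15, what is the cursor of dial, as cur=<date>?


Then dial roll(n: -144): 2178-03-29.
I use dial anchor(d: 2210-06-24), → 2210-06-24.
Then bin setk(k: wicrol_ost, v: <last>), giving nil.
I try bin pull(k: wicrol_ost), yielding 2210-06-24.
I use dial dayname, yielding Sunday.
I call dial roll(n: -293), and see 2209-09-04.
Then bin purge(k: desta_omp), — result: 2102-09-25.
I run bin census, — result: 1.
Next I call bin purge(k: wicrol_ost), yielding 2210-06-24.
I try dial roll(n: -289), — result: 2208-11-19.
I call bin roster(), — result: [].
I invoke bin setk(k: wicrol_ost, v: 432), and see nil.
I run dial dayname, → Saturday.
I use dial roll(n: -343), which returns 2207-12-12.
I call dial closeout, and observe 2207-12-31.
I invoke bin census(), and see 1.
Using dial anchor(d: 2209-07-30), and get 2209-07-30.

Answer: cur=2207-12-31


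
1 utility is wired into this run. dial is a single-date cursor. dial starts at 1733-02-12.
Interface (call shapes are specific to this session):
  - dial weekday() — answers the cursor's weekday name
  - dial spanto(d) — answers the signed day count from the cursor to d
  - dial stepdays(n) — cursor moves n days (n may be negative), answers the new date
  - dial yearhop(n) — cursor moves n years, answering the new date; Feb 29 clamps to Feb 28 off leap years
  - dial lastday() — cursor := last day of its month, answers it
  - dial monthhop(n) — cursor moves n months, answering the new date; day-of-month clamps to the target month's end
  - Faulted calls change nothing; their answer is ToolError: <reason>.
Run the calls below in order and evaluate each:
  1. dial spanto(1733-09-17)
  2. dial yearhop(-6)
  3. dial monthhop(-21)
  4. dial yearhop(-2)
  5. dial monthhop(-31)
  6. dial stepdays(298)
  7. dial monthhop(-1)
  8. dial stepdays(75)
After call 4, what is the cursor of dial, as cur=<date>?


Answer: cur=1723-05-12

Derivation:
-- dial spanto(d=1733-09-17) ~> 217
-- dial yearhop(n=-6) ~> 1727-02-12
-- dial monthhop(n=-21) ~> 1725-05-12
-- dial yearhop(n=-2) ~> 1723-05-12
-- dial monthhop(n=-31) ~> 1720-10-12
-- dial stepdays(n=298) ~> 1721-08-06
-- dial monthhop(n=-1) ~> 1721-07-06
-- dial stepdays(n=75) ~> 1721-09-19


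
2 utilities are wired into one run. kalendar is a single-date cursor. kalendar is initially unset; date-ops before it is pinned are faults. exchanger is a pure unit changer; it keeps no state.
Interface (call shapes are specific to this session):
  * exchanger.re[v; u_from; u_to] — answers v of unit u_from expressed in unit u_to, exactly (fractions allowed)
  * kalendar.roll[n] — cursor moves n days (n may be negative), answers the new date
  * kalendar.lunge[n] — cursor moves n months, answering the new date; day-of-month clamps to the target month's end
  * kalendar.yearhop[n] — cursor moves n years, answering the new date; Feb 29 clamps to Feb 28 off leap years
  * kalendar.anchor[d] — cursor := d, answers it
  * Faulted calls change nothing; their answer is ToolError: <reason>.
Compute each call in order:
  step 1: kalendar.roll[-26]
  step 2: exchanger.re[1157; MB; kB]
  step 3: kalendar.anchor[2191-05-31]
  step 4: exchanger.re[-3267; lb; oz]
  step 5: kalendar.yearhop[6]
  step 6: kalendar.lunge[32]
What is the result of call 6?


-> roll(-26)
<- ToolError: no date set
-> re(1157, MB, kB)
<- 1157000
-> anchor(2191-05-31)
<- 2191-05-31
-> re(-3267, lb, oz)
<- -52272
-> yearhop(6)
<- 2197-05-31
-> lunge(32)
<- 2200-01-31

Answer: 2200-01-31


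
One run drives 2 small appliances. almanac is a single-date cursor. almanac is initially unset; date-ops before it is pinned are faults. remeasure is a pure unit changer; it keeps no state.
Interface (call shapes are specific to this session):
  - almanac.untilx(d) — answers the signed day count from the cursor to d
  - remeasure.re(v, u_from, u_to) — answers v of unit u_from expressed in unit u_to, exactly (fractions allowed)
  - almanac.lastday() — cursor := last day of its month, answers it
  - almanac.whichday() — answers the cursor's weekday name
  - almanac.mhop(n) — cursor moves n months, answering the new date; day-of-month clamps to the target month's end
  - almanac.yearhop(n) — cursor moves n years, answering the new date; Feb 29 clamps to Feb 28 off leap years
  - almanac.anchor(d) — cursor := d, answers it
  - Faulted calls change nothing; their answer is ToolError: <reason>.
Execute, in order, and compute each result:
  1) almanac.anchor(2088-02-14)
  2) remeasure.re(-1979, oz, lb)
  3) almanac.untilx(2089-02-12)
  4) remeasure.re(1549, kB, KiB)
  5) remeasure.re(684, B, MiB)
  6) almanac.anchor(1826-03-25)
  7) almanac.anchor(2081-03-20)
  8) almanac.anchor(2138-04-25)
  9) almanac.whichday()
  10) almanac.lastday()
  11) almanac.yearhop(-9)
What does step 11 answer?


Then almanac.anchor(d: 2088-02-14), and see 2088-02-14.
Calling remeasure.re(v: -1979, u_from: oz, u_to: lb), → -1979/16.
Then almanac.untilx(d: 2089-02-12): 364.
Now I run remeasure.re(v: 1549, u_from: kB, u_to: KiB): 193625/128.
Then remeasure.re(v: 684, u_from: B, u_to: MiB), giving 171/262144.
I try almanac.anchor(d: 1826-03-25), and get 1826-03-25.
Calling almanac.anchor(d: 2081-03-20), — result: 2081-03-20.
I run almanac.anchor(d: 2138-04-25), → 2138-04-25.
Using almanac.whichday(), and get Friday.
I use almanac.lastday, and observe 2138-04-30.
Then almanac.yearhop(n: -9), giving 2129-04-30.

Answer: 2129-04-30


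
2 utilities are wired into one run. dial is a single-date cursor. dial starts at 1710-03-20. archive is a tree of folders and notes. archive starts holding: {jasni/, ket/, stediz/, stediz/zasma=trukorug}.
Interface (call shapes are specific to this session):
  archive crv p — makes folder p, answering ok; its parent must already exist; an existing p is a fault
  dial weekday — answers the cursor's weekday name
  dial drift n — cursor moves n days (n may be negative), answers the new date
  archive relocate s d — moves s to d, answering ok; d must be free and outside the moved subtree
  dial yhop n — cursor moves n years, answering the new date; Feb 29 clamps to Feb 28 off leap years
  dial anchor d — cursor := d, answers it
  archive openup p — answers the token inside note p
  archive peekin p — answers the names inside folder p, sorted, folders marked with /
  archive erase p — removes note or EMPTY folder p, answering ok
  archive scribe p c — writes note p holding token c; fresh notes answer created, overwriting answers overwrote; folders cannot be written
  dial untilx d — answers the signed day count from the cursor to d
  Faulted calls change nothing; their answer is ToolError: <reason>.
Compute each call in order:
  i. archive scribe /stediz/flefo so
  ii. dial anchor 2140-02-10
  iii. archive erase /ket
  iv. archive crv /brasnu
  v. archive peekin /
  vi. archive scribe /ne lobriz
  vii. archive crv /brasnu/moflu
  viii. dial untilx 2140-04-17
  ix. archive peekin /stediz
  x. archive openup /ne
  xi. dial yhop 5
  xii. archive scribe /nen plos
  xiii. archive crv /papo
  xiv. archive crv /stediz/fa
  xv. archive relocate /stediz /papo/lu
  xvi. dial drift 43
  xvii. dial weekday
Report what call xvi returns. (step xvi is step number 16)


Answer: 2145-03-25

Derivation:
[in] archive scribe p=/stediz/flefo c=so
  created
[in] dial anchor d=2140-02-10
  2140-02-10
[in] archive erase p=/ket
  ok
[in] archive crv p=/brasnu
  ok
[in] archive peekin p=/
  [brasnu/, jasni/, stediz/]
[in] archive scribe p=/ne c=lobriz
  created
[in] archive crv p=/brasnu/moflu
  ok
[in] dial untilx d=2140-04-17
  67
[in] archive peekin p=/stediz
  [flefo, zasma]
[in] archive openup p=/ne
  lobriz
[in] dial yhop n=5
  2145-02-10
[in] archive scribe p=/nen c=plos
  created
[in] archive crv p=/papo
  ok
[in] archive crv p=/stediz/fa
  ok
[in] archive relocate s=/stediz d=/papo/lu
  ok
[in] dial drift n=43
  2145-03-25
[in] dial weekday
  Thursday


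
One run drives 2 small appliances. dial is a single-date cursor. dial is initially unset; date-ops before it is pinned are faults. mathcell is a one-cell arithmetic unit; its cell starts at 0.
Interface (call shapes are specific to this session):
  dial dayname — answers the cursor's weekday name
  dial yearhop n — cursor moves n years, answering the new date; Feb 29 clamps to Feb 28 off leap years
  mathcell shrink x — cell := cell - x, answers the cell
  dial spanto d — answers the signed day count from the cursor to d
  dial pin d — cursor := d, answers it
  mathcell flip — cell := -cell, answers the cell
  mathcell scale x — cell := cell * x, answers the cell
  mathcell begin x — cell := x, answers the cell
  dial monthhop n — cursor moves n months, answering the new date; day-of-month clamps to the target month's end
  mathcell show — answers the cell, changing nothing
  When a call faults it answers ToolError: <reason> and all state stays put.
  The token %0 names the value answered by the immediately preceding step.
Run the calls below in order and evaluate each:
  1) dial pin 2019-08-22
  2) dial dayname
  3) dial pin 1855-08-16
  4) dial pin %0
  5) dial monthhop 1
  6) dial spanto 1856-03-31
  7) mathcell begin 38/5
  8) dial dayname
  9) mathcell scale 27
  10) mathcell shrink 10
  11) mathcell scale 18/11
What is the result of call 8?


-- 1. dial pin(d: 2019-08-22) == 2019-08-22
-- 2. dial dayname() == Thursday
-- 3. dial pin(d: 1855-08-16) == 1855-08-16
-- 4. dial pin(d: %0) == 1855-08-16
-- 5. dial monthhop(n: 1) == 1855-09-16
-- 6. dial spanto(d: 1856-03-31) == 197
-- 7. mathcell begin(x: 38/5) == 38/5
-- 8. dial dayname() == Sunday
-- 9. mathcell scale(x: 27) == 1026/5
-- 10. mathcell shrink(x: 10) == 976/5
-- 11. mathcell scale(x: 18/11) == 17568/55

Answer: Sunday


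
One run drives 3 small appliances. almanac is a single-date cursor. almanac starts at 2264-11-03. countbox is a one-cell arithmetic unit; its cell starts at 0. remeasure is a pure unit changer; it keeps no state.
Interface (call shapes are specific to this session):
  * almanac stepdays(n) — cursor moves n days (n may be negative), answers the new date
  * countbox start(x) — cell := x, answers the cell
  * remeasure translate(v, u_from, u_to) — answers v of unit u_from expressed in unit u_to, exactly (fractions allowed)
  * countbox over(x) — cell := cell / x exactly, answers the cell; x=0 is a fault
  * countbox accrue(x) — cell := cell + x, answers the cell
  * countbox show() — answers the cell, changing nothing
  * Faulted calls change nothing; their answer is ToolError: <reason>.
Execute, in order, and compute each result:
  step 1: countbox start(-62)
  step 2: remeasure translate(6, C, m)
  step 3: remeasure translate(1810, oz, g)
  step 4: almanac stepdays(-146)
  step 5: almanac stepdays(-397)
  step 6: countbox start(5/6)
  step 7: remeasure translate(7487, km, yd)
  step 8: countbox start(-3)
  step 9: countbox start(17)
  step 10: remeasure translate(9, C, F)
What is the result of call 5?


I try countbox start passing x=-62, giving -62.
Then remeasure translate passing v=6, u_from=C, u_to=m, giving ToolError: incompatible units.
Calling remeasure translate passing v=1810, u_from=oz, u_to=g, giving 8210021897/160000.
I use almanac stepdays passing n=-146, and get 2264-06-10.
Calling almanac stepdays passing n=-397: 2263-05-10.
Now I run countbox start passing x=5/6, and observe 5/6.
I invoke remeasure translate passing v=7487, u_from=km, u_to=yd, — result: 9358750000/1143.
I call countbox start passing x=-3, and get -3.
Now I run countbox start passing x=17, — result: 17.
I call remeasure translate passing v=9, u_from=C, u_to=F, giving 241/5.

Answer: 2263-05-10
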